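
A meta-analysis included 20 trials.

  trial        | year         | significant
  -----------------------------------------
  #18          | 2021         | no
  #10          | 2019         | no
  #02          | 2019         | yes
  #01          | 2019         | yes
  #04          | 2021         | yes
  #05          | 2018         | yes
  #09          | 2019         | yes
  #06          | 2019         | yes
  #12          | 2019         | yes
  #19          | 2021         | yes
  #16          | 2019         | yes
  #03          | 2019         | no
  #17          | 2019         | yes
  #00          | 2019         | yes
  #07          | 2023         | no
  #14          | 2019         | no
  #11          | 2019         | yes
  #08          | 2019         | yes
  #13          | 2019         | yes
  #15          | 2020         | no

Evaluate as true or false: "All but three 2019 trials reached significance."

'All but three 2019 trials reached significance' holds iff |A ∖ B| = 3.
A (the restrictor) = {#10, #02, #01, #09, #06, #12, #16, #03, #17, #00, #14, #11, #08, #13}, |A| = 14.
A ∖ B = {#10, #03, #14}, so |A ∖ B| = 3.
|A ∖ B| = 3, so the statement is true.

True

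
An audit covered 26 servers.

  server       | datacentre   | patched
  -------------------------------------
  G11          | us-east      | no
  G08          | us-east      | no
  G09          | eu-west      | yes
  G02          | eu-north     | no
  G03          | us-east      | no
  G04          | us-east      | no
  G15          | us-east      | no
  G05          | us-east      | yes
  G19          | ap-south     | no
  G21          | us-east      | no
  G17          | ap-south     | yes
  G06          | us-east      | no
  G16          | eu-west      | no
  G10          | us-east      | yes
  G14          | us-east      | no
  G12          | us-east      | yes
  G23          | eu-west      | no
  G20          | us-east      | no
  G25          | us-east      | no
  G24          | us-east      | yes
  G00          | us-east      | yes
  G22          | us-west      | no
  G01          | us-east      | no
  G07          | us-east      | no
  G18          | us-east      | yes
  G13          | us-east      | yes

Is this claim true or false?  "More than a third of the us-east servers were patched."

True

The determiner here denotes the relation: |A ∩ B| / |A| > 1/3.
|A| = 19, |A ∩ B| = 7, |A ∖ B| = 12.
|A ∩ B|/|A| = 7/19, so the statement is true.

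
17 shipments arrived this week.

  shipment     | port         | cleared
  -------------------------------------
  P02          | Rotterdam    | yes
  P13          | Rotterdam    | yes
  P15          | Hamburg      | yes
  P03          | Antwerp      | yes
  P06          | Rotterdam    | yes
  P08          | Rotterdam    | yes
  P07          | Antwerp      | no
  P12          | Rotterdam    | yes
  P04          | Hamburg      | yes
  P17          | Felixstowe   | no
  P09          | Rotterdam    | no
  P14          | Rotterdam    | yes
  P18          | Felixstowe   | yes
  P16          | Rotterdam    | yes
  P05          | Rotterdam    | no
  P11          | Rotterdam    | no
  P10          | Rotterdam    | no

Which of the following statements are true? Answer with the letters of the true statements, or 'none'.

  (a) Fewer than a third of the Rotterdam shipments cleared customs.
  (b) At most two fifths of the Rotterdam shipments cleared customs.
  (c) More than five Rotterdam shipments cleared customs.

|A| = 11, |A ∩ B| = 7, |A ∖ B| = 4.
(a) |A ∩ B| / |A| < 1/3: fails.
(b) |A ∩ B| / |A| ≤ 2/5: fails.
(c) |A ∩ B| > 5: holds.

(c)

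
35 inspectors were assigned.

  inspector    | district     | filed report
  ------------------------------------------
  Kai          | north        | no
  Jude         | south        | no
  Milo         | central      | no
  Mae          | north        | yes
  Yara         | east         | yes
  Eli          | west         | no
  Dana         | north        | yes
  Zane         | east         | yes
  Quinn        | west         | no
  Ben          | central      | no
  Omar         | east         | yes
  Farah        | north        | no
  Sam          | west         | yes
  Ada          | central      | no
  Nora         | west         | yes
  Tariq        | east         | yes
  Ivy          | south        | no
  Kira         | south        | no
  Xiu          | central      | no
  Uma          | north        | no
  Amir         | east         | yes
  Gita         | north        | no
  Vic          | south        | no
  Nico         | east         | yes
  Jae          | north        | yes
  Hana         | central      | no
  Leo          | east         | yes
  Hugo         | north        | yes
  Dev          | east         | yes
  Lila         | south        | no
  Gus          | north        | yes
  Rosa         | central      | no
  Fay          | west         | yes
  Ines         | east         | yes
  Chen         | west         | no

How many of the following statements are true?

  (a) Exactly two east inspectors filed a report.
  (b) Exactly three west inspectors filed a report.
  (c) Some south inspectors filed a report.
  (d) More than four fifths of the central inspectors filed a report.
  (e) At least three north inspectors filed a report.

(a) east: |A| = 9, |A ∩ B| = 9; needs |A ∩ B| = 2 — false.
(b) west: |A| = 6, |A ∩ B| = 3; needs |A ∩ B| = 3 — true.
(c) south: |A| = 5, |A ∩ B| = 0; needs A ∩ B ≠ ∅ (|A ∩ B| ≥ 1) — false.
(d) central: |A| = 6, |A ∩ B| = 0; needs |A ∩ B| / |A| > 4/5 — false.
(e) north: |A| = 9, |A ∩ B| = 5; needs |A ∩ B| ≥ 3 — true.

2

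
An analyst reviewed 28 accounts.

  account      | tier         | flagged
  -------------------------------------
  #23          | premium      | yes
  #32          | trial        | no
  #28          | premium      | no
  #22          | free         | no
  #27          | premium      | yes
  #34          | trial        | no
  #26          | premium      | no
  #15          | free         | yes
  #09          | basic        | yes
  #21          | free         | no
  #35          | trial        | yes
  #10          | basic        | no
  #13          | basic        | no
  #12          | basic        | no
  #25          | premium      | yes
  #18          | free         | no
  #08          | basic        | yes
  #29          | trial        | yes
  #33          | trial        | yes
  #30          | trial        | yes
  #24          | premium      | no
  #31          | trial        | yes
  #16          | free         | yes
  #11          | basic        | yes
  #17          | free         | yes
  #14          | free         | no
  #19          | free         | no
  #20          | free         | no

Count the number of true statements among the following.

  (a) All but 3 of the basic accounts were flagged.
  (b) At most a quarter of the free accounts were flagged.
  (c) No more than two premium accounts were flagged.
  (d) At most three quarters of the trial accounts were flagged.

2

(a) basic: |A| = 6, |A ∩ B| = 3; needs |A ∖ B| = 3 — true.
(b) free: |A| = 9, |A ∩ B| = 3; needs |A ∩ B| / |A| ≤ 1/4 — false.
(c) premium: |A| = 6, |A ∩ B| = 3; needs |A ∩ B| ≤ 2 — false.
(d) trial: |A| = 7, |A ∩ B| = 5; needs |A ∩ B| / |A| ≤ 3/4 — true.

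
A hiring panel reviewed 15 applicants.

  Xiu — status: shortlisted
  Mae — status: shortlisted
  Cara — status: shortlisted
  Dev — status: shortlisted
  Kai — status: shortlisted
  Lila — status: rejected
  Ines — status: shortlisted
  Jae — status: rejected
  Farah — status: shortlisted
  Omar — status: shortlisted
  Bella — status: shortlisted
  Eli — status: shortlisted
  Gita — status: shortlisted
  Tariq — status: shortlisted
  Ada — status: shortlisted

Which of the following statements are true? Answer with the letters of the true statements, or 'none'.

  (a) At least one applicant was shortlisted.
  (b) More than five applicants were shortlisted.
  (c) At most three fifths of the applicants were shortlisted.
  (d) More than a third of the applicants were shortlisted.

(a), (b), (d)

|A| = 15, |A ∩ B| = 13, |A ∖ B| = 2.
(a) A ∩ B ≠ ∅ (|A ∩ B| ≥ 1): holds.
(b) |A ∩ B| > 5: holds.
(c) |A ∩ B| / |A| ≤ 3/5: fails.
(d) |A ∩ B| / |A| > 1/3: holds.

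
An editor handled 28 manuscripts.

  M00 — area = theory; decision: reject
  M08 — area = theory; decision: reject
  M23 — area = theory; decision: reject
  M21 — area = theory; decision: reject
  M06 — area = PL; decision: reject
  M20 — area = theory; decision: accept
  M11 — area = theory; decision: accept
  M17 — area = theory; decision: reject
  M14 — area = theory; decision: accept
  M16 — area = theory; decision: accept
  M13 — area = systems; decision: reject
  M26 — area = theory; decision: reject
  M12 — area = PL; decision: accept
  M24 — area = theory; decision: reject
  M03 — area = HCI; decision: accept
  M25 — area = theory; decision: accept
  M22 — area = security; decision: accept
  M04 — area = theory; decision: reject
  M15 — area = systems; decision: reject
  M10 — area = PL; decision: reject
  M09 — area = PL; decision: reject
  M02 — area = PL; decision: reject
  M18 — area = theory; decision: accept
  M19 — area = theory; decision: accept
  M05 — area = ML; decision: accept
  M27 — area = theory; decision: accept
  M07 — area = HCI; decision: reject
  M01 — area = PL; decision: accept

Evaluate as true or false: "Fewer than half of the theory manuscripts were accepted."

Truth condition: |A ∩ B| < |A ∖ B|.
|A| = 16, |A ∩ B| = 8, |A ∖ B| = 8.
8 = 8, so the statement is false.

False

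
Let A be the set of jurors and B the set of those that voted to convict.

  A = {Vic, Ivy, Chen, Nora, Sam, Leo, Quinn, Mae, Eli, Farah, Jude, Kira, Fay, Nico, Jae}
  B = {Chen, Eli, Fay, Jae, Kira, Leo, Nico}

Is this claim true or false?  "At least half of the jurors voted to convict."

'At least half of the jurors voted to convict' holds iff |A ∩ B| ≥ |A ∖ B|.
|A| = 15, |A ∩ B| = 7, |A ∖ B| = 8.
7 < 8, so the statement is false.

False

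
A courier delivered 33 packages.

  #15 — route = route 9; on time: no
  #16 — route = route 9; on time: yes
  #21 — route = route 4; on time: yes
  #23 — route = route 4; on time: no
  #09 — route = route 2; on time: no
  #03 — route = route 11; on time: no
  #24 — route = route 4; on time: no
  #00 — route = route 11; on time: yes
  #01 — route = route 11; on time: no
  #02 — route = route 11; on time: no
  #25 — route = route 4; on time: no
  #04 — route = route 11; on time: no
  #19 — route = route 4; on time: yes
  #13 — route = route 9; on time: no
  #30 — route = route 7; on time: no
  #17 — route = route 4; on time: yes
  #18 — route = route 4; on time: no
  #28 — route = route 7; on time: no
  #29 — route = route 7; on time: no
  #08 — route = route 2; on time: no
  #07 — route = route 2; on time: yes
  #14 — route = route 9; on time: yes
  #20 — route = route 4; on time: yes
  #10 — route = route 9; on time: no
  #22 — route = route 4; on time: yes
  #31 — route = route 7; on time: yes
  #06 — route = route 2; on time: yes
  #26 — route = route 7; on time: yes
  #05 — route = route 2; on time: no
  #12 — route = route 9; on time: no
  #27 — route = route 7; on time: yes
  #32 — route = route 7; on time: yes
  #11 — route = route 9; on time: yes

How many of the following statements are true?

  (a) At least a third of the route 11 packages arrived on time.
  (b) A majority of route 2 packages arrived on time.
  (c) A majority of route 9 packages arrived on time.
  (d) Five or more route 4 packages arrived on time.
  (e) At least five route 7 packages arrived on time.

(a) route 11: |A| = 5, |A ∩ B| = 1; needs |A ∩ B| / |A| ≥ 1/3 — false.
(b) route 2: |A| = 5, |A ∩ B| = 2; needs |A ∩ B| > |A ∖ B| — false.
(c) route 9: |A| = 7, |A ∩ B| = 3; needs |A ∩ B| > |A ∖ B| — false.
(d) route 4: |A| = 9, |A ∩ B| = 5; needs |A ∩ B| ≥ 5 — true.
(e) route 7: |A| = 7, |A ∩ B| = 4; needs |A ∩ B| ≥ 5 — false.

1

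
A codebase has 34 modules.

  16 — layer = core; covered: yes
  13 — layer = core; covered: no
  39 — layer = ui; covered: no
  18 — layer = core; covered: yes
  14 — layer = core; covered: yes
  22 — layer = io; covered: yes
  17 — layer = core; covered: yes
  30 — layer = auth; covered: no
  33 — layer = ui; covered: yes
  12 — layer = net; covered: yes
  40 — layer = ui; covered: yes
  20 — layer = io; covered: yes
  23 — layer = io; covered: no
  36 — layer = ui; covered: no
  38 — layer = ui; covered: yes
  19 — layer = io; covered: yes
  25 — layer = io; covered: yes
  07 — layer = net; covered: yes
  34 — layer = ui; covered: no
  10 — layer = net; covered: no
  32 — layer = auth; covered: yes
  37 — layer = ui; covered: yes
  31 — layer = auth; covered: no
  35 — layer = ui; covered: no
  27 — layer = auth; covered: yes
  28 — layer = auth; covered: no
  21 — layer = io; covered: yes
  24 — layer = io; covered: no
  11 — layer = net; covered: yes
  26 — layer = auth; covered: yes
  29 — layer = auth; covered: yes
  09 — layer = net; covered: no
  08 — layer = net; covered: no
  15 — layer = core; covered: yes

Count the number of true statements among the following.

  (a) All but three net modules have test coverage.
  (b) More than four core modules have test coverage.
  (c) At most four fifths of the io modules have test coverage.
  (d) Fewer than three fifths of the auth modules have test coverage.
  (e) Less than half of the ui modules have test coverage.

(a) net: |A| = 6, |A ∩ B| = 3; needs |A ∖ B| = 3 — true.
(b) core: |A| = 6, |A ∩ B| = 5; needs |A ∩ B| > 4 — true.
(c) io: |A| = 7, |A ∩ B| = 5; needs |A ∩ B| / |A| ≤ 4/5 — true.
(d) auth: |A| = 7, |A ∩ B| = 4; needs |A ∩ B| / |A| < 3/5 — true.
(e) ui: |A| = 8, |A ∩ B| = 4; needs |A ∩ B| < |A ∖ B| — false.

4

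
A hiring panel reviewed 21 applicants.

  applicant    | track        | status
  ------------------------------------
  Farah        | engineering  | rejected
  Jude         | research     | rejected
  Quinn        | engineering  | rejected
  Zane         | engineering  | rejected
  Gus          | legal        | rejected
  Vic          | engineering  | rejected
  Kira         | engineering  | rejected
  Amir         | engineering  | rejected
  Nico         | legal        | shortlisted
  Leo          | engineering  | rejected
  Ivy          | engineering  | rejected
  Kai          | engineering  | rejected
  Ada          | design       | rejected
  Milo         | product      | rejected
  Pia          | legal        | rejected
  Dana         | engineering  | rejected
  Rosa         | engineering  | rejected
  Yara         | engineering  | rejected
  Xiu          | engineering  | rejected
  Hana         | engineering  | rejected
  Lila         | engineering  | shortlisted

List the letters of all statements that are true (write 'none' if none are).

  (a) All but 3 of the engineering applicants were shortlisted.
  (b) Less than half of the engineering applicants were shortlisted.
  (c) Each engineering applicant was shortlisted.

|A| = 15, |A ∩ B| = 1, |A ∖ B| = 14.
(a) |A ∖ B| = 3: fails.
(b) |A ∩ B| < |A ∖ B|: holds.
(c) A ⊆ B, i.e. every element of A is in B (|A ∖ B| = 0): fails.

(b)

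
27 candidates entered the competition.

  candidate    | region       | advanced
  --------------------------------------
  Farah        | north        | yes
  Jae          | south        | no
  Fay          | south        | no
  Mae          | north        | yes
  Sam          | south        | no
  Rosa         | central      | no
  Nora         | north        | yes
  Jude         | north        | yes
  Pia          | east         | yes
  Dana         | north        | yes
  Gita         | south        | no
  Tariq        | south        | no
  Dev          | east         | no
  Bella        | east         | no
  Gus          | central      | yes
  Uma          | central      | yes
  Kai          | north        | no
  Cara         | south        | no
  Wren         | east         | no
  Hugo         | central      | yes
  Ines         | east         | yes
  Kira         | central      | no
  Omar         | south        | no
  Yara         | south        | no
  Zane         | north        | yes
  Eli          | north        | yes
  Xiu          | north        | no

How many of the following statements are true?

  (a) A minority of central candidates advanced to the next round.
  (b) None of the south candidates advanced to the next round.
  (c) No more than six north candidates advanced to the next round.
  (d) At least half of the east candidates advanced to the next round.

(a) central: |A| = 5, |A ∩ B| = 3; needs |A ∩ B| < |A ∖ B| — false.
(b) south: |A| = 8, |A ∩ B| = 0; needs A ∩ B = ∅ (|A ∩ B| = 0) — true.
(c) north: |A| = 9, |A ∩ B| = 7; needs |A ∩ B| ≤ 6 — false.
(d) east: |A| = 5, |A ∩ B| = 2; needs |A ∩ B| ≥ |A ∖ B| — false.

1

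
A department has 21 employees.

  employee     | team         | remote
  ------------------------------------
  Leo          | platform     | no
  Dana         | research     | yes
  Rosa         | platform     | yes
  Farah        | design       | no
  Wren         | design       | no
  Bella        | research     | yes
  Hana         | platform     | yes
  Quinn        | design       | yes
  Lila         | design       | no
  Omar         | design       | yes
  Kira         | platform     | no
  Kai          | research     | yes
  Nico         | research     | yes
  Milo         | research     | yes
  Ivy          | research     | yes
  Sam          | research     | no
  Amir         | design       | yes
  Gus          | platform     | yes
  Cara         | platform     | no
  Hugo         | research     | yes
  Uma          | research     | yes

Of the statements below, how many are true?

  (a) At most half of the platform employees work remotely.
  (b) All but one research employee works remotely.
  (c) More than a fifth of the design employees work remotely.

(a) platform: |A| = 6, |A ∩ B| = 3; needs |A ∩ B| ≤ |A ∖ B| — true.
(b) research: |A| = 9, |A ∩ B| = 8; needs |A ∖ B| = 1 — true.
(c) design: |A| = 6, |A ∩ B| = 3; needs |A ∩ B| / |A| > 1/5 — true.

3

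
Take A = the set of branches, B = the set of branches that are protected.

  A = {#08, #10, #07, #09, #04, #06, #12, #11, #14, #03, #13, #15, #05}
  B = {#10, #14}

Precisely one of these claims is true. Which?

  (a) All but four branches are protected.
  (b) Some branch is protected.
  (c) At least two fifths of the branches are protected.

(b)

|A| = 13, |A ∩ B| = 2, |A ∖ B| = 11.
(a) requires |A ∖ B| = 4: false.
(b) requires A ∩ B ≠ ∅ (|A ∩ B| ≥ 1): true.
(c) requires |A ∩ B| / |A| ≥ 2/5: false.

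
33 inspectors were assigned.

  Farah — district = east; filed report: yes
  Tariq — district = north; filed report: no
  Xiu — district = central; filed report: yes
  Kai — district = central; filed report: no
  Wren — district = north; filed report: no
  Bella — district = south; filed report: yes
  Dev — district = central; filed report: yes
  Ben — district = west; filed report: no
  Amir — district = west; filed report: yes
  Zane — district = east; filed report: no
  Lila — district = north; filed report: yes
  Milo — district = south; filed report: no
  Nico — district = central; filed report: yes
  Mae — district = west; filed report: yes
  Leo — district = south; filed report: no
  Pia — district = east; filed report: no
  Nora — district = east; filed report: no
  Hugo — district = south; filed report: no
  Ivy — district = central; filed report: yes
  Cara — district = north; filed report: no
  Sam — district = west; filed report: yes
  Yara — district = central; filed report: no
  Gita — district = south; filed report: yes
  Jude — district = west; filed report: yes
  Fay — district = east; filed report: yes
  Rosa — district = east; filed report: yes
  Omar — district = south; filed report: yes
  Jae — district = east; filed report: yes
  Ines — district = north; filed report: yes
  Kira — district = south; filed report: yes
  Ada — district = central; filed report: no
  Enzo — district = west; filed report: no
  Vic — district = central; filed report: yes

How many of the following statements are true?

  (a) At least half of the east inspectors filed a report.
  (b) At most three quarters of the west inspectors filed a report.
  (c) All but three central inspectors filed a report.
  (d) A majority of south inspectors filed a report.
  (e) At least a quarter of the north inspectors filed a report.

5

(a) east: |A| = 7, |A ∩ B| = 4; needs |A ∩ B| ≥ |A ∖ B| — true.
(b) west: |A| = 6, |A ∩ B| = 4; needs |A ∩ B| / |A| ≤ 3/4 — true.
(c) central: |A| = 8, |A ∩ B| = 5; needs |A ∖ B| = 3 — true.
(d) south: |A| = 7, |A ∩ B| = 4; needs |A ∩ B| > |A ∖ B| — true.
(e) north: |A| = 5, |A ∩ B| = 2; needs |A ∩ B| / |A| ≥ 1/4 — true.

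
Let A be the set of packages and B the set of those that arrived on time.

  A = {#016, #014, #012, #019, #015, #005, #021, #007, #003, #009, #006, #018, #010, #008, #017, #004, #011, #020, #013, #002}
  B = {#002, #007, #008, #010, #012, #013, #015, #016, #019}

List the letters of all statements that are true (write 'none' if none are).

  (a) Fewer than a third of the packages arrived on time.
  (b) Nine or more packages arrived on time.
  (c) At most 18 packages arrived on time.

(b), (c)

|A| = 20, |A ∩ B| = 9, |A ∖ B| = 11.
(a) |A ∩ B| / |A| < 1/3: fails.
(b) |A ∩ B| ≥ 9: holds.
(c) |A ∩ B| ≤ 18: holds.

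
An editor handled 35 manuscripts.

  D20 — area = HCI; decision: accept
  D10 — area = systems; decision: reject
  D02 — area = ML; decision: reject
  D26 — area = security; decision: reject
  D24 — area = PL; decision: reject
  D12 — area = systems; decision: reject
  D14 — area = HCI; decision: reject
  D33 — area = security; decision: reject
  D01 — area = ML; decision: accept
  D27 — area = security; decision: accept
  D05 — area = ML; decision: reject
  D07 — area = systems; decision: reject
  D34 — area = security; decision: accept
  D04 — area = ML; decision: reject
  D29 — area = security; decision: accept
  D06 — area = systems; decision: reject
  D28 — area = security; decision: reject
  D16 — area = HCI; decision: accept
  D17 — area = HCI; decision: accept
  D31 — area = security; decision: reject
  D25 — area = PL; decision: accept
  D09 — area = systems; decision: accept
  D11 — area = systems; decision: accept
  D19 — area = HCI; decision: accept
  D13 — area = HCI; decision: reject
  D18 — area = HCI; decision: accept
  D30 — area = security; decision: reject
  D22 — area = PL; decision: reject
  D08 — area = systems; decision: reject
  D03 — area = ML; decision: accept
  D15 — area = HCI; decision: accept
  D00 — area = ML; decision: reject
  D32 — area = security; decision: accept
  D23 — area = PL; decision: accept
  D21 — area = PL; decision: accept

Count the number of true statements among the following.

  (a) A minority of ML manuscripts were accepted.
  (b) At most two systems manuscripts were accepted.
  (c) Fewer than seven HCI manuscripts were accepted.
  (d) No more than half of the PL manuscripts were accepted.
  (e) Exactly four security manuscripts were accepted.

(a) ML: |A| = 6, |A ∩ B| = 2; needs |A ∩ B| < |A ∖ B| — true.
(b) systems: |A| = 7, |A ∩ B| = 2; needs |A ∩ B| ≤ 2 — true.
(c) HCI: |A| = 8, |A ∩ B| = 6; needs |A ∩ B| < 7 — true.
(d) PL: |A| = 5, |A ∩ B| = 3; needs |A ∩ B| ≤ |A ∖ B| — false.
(e) security: |A| = 9, |A ∩ B| = 4; needs |A ∩ B| = 4 — true.

4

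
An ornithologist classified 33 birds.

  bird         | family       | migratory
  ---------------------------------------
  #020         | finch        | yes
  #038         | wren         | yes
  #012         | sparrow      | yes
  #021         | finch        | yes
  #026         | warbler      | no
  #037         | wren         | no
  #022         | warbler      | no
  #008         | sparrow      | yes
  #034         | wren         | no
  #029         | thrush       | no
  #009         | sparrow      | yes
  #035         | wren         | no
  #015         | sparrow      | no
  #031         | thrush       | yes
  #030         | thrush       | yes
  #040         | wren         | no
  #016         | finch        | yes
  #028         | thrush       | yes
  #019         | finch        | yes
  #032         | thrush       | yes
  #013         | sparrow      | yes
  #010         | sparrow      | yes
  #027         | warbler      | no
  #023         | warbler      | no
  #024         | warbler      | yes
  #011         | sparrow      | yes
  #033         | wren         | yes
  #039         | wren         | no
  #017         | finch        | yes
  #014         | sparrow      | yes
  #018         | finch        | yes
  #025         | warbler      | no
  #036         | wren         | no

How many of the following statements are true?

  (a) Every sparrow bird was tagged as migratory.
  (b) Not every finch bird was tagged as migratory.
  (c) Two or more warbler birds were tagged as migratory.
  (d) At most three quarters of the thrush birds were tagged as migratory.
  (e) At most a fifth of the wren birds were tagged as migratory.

0

(a) sparrow: |A| = 8, |A ∩ B| = 7; needs A ⊆ B, i.e. every element of A is in B (|A ∖ B| = 0) — false.
(b) finch: |A| = 6, |A ∩ B| = 6; needs A ⊄ B (|A ∖ B| ≥ 1) — false.
(c) warbler: |A| = 6, |A ∩ B| = 1; needs |A ∩ B| ≥ 2 — false.
(d) thrush: |A| = 5, |A ∩ B| = 4; needs |A ∩ B| / |A| ≤ 3/4 — false.
(e) wren: |A| = 8, |A ∩ B| = 2; needs |A ∩ B| / |A| ≤ 1/5 — false.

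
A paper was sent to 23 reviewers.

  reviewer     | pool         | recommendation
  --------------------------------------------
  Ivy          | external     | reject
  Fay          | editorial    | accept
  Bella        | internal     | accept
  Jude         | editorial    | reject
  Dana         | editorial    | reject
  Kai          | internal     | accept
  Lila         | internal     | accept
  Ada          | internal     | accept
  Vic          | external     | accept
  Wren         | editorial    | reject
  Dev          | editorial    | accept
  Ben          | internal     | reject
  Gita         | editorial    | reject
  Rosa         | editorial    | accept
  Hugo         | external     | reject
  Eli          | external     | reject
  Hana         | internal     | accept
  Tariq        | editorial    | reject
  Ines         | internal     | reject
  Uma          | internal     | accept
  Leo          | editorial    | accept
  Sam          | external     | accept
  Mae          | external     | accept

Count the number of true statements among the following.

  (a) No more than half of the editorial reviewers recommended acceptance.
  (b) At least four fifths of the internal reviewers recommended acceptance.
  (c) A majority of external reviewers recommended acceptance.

1

(a) editorial: |A| = 9, |A ∩ B| = 4; needs |A ∩ B| ≤ |A ∖ B| — true.
(b) internal: |A| = 8, |A ∩ B| = 6; needs |A ∩ B| / |A| ≥ 4/5 — false.
(c) external: |A| = 6, |A ∩ B| = 3; needs |A ∩ B| > |A ∖ B| — false.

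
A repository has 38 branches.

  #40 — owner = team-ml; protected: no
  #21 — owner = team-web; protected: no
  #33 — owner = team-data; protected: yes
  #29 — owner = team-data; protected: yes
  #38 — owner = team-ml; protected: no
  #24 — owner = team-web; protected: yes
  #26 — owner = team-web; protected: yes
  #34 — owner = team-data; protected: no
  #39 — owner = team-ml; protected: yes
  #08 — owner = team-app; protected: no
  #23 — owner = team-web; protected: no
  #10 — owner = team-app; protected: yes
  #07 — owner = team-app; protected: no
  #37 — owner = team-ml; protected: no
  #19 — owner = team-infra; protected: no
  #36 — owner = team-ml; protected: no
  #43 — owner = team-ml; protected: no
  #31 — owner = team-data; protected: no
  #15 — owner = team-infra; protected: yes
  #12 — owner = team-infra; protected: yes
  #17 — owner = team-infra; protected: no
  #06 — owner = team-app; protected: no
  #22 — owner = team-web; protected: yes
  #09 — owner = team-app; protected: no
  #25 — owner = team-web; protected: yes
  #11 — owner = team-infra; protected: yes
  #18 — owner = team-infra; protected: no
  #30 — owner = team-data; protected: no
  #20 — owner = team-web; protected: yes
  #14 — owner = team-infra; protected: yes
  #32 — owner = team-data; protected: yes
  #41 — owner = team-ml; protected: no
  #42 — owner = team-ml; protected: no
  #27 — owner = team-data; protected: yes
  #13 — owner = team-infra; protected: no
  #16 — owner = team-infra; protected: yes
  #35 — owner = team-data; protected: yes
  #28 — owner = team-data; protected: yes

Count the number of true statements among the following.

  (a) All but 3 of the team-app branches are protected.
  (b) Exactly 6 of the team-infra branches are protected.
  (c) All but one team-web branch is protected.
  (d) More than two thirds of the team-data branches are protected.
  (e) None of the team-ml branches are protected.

0

(a) team-app: |A| = 5, |A ∩ B| = 1; needs |A ∖ B| = 3 — false.
(b) team-infra: |A| = 9, |A ∩ B| = 5; needs |A ∩ B| = 6 — false.
(c) team-web: |A| = 7, |A ∩ B| = 5; needs |A ∖ B| = 1 — false.
(d) team-data: |A| = 9, |A ∩ B| = 6; needs |A ∩ B| / |A| > 2/3 — false.
(e) team-ml: |A| = 8, |A ∩ B| = 1; needs A ∩ B = ∅ (|A ∩ B| = 0) — false.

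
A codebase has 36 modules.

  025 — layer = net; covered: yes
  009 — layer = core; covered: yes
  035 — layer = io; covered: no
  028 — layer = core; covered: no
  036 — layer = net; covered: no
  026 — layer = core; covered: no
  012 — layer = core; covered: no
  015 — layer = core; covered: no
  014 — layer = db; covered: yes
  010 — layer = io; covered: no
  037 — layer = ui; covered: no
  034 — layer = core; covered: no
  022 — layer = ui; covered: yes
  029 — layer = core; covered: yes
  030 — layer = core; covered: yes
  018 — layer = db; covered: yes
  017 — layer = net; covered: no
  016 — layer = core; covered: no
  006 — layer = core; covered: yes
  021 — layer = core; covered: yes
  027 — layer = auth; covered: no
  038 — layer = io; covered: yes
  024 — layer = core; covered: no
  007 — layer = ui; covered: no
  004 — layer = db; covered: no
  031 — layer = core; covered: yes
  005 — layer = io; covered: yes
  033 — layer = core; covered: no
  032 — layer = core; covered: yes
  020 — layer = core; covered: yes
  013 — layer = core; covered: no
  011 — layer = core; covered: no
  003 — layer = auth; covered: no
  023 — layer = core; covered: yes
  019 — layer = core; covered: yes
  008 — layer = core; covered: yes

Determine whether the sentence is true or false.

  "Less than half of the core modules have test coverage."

Truth condition: |A ∩ B| < |A ∖ B|.
|A| = 21, |A ∩ B| = 11, |A ∖ B| = 10.
11 > 10, so the statement is false.

False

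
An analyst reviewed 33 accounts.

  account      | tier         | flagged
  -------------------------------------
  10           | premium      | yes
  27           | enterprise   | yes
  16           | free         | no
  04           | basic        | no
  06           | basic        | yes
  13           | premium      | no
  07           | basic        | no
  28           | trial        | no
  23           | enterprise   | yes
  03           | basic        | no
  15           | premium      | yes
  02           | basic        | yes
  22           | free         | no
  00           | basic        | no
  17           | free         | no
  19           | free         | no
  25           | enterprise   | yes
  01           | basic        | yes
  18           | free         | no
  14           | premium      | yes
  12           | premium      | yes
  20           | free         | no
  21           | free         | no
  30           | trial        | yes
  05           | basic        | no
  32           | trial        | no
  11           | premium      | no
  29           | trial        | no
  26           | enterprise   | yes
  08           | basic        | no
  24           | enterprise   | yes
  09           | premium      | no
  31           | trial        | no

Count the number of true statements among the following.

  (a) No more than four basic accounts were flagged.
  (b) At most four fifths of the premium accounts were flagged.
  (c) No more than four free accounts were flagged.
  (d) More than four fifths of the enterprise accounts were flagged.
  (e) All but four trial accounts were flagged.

(a) basic: |A| = 9, |A ∩ B| = 3; needs |A ∩ B| ≤ 4 — true.
(b) premium: |A| = 7, |A ∩ B| = 4; needs |A ∩ B| / |A| ≤ 4/5 — true.
(c) free: |A| = 7, |A ∩ B| = 0; needs |A ∩ B| ≤ 4 — true.
(d) enterprise: |A| = 5, |A ∩ B| = 5; needs |A ∩ B| / |A| > 4/5 — true.
(e) trial: |A| = 5, |A ∩ B| = 1; needs |A ∖ B| = 4 — true.

5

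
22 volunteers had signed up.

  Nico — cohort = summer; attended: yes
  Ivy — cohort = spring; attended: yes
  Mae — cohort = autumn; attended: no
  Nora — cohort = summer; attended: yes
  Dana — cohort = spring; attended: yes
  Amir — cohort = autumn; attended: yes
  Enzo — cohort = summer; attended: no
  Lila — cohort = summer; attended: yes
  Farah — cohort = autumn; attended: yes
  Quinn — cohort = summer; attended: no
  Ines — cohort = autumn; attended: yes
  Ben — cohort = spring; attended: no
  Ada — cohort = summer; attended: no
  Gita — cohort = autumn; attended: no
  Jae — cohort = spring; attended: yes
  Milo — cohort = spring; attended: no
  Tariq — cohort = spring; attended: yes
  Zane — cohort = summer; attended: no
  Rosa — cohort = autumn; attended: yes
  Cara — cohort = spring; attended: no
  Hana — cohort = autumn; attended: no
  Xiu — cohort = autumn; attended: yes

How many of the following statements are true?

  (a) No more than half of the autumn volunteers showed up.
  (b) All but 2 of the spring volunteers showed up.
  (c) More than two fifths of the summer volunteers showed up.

(a) autumn: |A| = 8, |A ∩ B| = 5; needs |A ∩ B| ≤ |A ∖ B| — false.
(b) spring: |A| = 7, |A ∩ B| = 4; needs |A ∖ B| = 2 — false.
(c) summer: |A| = 7, |A ∩ B| = 3; needs |A ∩ B| / |A| > 2/5 — true.

1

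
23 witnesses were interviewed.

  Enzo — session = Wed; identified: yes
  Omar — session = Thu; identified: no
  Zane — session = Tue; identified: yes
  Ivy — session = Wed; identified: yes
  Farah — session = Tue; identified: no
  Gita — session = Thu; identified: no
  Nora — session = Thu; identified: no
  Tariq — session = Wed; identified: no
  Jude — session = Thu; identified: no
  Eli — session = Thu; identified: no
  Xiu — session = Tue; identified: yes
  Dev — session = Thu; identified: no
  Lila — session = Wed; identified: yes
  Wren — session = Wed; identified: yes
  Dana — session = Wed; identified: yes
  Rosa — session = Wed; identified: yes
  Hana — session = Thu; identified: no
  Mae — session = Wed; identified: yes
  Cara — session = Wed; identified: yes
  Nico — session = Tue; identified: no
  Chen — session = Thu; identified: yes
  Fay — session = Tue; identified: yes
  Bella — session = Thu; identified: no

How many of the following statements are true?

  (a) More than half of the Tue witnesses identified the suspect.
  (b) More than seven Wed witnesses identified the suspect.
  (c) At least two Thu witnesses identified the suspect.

(a) Tue: |A| = 5, |A ∩ B| = 3; needs |A ∩ B| > |A ∖ B| — true.
(b) Wed: |A| = 9, |A ∩ B| = 8; needs |A ∩ B| > 7 — true.
(c) Thu: |A| = 9, |A ∩ B| = 1; needs |A ∩ B| ≥ 2 — false.

2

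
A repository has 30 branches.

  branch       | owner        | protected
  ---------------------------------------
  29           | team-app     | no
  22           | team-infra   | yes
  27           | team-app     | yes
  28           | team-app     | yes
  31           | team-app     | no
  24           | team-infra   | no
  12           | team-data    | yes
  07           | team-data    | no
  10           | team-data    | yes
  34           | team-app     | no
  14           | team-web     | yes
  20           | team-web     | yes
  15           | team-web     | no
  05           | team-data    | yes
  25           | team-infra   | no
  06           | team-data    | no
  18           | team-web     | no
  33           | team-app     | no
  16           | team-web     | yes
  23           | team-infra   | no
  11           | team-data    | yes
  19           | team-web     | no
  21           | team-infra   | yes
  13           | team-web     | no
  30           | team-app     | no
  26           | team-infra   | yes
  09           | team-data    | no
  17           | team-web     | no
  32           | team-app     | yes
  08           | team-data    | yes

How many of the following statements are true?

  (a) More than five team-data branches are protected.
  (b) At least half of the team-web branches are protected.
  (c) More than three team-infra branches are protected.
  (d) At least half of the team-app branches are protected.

0

(a) team-data: |A| = 8, |A ∩ B| = 5; needs |A ∩ B| > 5 — false.
(b) team-web: |A| = 8, |A ∩ B| = 3; needs |A ∩ B| ≥ |A ∖ B| — false.
(c) team-infra: |A| = 6, |A ∩ B| = 3; needs |A ∩ B| > 3 — false.
(d) team-app: |A| = 8, |A ∩ B| = 3; needs |A ∩ B| ≥ |A ∖ B| — false.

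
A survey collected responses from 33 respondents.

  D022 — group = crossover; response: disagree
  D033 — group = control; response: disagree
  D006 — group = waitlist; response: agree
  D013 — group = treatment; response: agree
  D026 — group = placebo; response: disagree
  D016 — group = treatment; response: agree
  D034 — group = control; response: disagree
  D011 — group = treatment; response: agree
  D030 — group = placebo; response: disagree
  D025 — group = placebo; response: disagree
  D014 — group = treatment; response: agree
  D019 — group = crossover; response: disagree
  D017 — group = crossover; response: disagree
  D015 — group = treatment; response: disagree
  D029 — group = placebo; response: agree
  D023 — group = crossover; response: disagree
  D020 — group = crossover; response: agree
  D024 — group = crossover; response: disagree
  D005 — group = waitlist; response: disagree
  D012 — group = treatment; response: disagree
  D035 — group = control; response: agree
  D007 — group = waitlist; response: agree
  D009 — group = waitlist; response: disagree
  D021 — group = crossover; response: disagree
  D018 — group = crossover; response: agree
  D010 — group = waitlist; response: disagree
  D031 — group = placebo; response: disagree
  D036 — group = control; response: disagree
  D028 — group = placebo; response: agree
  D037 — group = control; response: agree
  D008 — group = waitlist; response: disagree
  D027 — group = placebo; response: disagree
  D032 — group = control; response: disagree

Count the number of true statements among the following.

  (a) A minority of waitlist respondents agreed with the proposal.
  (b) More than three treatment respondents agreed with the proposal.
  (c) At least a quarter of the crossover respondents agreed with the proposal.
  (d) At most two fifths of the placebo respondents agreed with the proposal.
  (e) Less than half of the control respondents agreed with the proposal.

5

(a) waitlist: |A| = 6, |A ∩ B| = 2; needs |A ∩ B| < |A ∖ B| — true.
(b) treatment: |A| = 6, |A ∩ B| = 4; needs |A ∩ B| > 3 — true.
(c) crossover: |A| = 8, |A ∩ B| = 2; needs |A ∩ B| / |A| ≥ 1/4 — true.
(d) placebo: |A| = 7, |A ∩ B| = 2; needs |A ∩ B| / |A| ≤ 2/5 — true.
(e) control: |A| = 6, |A ∩ B| = 2; needs |A ∩ B| < |A ∖ B| — true.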